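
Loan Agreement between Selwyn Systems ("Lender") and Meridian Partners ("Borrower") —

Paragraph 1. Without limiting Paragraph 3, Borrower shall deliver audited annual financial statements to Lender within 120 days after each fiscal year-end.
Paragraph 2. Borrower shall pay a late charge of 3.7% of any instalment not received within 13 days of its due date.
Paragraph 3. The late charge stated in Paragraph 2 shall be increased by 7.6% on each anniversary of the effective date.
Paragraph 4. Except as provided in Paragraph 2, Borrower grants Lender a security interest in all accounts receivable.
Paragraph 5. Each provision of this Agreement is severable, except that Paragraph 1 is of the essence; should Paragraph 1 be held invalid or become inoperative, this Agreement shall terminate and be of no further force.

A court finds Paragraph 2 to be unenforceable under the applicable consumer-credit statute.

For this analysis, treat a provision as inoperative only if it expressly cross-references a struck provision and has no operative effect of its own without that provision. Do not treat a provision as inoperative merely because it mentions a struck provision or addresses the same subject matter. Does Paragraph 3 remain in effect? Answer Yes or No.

Paragraph 2 is struck. Paragraph 3 does nothing except set the escalation of the late charge by reference to Paragraph 2; with Paragraph 2 gone it has no independent effect and is inoperative. Paragraph 1 mentions Paragraph 3 but its own obligation stands independently of Paragraph 3, so Paragraph 1 is not affected. Paragraph 4 mentions Paragraph 2 but its own obligation stands independently of Paragraph 2, so Paragraph 4 is not affected. Paragraph 5 makes Paragraph 1 an essential term, but Paragraph 1 is unaffected, so the severability proviso in Paragraph 5 preserves the remaining provisions. Paragraph 1, Paragraph 4, and Paragraph 5 remain in effect. Paragraph 3 is among the inoperative provisions, so the answer is no.

No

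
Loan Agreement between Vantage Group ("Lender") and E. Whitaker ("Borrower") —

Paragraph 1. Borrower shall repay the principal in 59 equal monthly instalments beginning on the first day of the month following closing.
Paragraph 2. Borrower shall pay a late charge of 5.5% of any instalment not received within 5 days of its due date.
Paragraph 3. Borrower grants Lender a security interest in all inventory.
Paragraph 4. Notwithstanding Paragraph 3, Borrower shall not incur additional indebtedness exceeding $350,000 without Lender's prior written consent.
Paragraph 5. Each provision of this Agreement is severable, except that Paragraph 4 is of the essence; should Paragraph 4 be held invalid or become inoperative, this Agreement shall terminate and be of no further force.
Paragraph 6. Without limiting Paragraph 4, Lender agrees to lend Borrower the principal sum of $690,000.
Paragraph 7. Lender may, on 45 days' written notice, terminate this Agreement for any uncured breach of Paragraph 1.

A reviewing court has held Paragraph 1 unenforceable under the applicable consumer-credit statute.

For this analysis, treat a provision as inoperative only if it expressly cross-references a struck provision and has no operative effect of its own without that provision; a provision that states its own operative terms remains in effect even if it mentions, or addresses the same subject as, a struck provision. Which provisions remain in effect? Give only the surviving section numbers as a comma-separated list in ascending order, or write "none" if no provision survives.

Paragraph 1 is struck. Paragraph 7 has no operative effect of its own apart from Paragraph 1 and is therefore inoperative. Paragraph 5 makes Paragraph 4 an essential term, but Paragraph 4 is unaffected, so the severability proviso in Paragraph 5 preserves the remaining provisions. That leaves Paragraph 2, Paragraph 3, Paragraph 4, Paragraph 5, and Paragraph 6 in effect.

2, 3, 4, 5, 6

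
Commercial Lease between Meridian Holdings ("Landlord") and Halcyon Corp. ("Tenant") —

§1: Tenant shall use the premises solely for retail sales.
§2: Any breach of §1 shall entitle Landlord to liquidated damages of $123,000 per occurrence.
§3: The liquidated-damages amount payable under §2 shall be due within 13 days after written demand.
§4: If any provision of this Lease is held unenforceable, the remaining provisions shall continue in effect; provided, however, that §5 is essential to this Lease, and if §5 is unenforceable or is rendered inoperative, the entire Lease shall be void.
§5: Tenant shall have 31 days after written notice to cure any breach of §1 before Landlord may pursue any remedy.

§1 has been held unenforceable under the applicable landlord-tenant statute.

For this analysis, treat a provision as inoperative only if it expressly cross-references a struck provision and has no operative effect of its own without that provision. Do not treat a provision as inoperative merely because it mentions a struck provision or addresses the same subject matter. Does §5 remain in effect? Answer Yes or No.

§1 is struck. §2 has no operative effect of its own apart from §1 and is therefore inoperative. The only function of §5 is the cure period for breach of §1, so it cannot stand once §1 is removed. The whole of §3 is the payment deadline for the liquidated-damages amount, defined by reference to §2, so §3 cannot stand once §2 is removed. §4 makes §5 an essential term, and §5 has been rendered inoperative by the cascade; under §4, the entire Lease is therefore void. No provision of the Lease survives. §5 is among the inoperative provisions, so the answer is no.

No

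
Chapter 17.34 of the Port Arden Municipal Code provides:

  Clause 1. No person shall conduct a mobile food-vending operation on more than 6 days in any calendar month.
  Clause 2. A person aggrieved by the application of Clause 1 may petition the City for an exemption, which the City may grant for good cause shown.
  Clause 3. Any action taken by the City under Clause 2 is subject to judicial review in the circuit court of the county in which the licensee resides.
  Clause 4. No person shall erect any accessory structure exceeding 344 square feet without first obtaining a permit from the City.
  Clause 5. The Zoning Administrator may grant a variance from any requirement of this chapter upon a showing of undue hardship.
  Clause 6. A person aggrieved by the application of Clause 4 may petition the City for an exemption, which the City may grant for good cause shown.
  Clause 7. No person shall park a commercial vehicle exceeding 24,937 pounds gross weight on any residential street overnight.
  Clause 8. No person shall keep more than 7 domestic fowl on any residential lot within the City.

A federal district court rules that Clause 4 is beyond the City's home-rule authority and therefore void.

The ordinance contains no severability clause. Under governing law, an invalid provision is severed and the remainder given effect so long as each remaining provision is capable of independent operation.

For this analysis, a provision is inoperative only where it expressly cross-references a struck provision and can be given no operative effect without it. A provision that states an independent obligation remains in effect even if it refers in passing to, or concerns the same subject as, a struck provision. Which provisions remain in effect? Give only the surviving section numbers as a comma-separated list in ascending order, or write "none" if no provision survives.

1, 2, 3, 5, 7, 8

Clause 4 is struck. Clause 6 operates only by reference to Clause 4, so it falls with Clause 4. With no severability clause, the stated default rule severs what cannot stand and enforces each remaining provision that can operate on its own. Clause 1, Clause 2, Clause 3, Clause 5, Clause 7, and Clause 8 remain in effect.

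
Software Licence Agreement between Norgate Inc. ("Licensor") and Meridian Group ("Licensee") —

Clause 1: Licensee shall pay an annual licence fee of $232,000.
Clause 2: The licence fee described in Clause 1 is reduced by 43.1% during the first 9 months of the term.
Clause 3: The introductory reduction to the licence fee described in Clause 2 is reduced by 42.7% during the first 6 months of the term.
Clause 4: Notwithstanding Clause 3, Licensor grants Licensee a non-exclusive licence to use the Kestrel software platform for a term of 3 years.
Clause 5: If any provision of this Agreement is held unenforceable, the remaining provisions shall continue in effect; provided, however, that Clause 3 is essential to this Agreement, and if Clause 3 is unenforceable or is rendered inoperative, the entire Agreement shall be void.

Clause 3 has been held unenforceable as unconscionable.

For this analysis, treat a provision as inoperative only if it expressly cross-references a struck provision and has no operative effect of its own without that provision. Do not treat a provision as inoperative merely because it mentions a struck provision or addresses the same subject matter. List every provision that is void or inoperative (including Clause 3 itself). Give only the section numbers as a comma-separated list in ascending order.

1, 2, 3, 4, 5

Clause 3 is struck. No other provision's operative terms depend on Clause 3. Clause 5 makes Clause 3 an essential term, and Clause 3 is the provision held invalid; under Clause 5, the entire Agreement is therefore void. No provision of the Agreement survives.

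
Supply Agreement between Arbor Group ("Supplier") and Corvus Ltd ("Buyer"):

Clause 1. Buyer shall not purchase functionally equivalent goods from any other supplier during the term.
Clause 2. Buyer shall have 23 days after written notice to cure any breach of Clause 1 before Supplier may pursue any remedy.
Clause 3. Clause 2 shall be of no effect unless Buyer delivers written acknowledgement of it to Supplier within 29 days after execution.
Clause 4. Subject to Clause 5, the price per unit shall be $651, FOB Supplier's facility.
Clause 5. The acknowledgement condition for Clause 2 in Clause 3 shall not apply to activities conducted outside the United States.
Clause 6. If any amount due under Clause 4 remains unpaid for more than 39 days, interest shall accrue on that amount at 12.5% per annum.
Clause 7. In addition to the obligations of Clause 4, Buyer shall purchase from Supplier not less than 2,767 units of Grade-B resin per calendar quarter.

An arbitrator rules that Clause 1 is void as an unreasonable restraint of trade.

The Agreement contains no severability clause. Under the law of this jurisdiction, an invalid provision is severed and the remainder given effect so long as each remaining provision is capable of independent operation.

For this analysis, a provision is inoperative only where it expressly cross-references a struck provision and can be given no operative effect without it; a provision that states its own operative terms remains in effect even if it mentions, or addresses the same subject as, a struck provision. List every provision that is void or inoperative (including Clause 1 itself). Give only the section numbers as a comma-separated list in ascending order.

Clause 1 is struck. The only function of Clause 2 is the cure period for breach of Clause 1, so it cannot stand once Clause 1 is removed. Clause 3 operates only by reference to Clause 2, so it falls with Clause 2. Clause 5 operates only by reference to Clause 3, so it falls with Clause 3. Clause 4 mentions Clause 5 but its own obligation stands independently of Clause 5, so Clause 4 is not affected. With no severability clause, the stated default rule severs what cannot stand and enforces each remaining provision that can operate on its own. Clause 4, Clause 6, and Clause 7 remain in effect.

1, 2, 3, 5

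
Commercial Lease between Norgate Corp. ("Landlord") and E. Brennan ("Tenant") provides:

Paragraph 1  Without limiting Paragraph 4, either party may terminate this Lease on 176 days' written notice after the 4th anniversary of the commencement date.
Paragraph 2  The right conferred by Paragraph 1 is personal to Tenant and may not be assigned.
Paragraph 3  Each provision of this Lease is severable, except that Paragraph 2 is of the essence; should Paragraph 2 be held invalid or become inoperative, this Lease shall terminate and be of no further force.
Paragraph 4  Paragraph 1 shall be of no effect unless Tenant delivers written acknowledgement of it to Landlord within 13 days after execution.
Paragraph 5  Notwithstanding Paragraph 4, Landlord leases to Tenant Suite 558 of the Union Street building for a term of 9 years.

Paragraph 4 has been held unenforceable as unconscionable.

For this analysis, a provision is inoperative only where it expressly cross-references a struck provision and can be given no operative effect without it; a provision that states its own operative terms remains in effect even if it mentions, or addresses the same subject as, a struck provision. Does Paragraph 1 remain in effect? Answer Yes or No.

Yes

Paragraph 4 is struck. Although Paragraph 1 refers to Paragraph 4, its operative terms do not depend on Paragraph 4, so it remains in effect. Paragraph 5 mentions Paragraph 4 but its own obligation stands independently of Paragraph 4, so Paragraph 5 is not affected. No other provision's operative terms depend on Paragraph 4. Paragraph 3 makes Paragraph 2 an essential term, but Paragraph 2 is unaffected, so the severability proviso in Paragraph 3 preserves the remaining provisions. That leaves Paragraph 1, Paragraph 2, Paragraph 3, and Paragraph 5 in effect. Paragraph 1 is among the surviving provisions, so the answer is yes.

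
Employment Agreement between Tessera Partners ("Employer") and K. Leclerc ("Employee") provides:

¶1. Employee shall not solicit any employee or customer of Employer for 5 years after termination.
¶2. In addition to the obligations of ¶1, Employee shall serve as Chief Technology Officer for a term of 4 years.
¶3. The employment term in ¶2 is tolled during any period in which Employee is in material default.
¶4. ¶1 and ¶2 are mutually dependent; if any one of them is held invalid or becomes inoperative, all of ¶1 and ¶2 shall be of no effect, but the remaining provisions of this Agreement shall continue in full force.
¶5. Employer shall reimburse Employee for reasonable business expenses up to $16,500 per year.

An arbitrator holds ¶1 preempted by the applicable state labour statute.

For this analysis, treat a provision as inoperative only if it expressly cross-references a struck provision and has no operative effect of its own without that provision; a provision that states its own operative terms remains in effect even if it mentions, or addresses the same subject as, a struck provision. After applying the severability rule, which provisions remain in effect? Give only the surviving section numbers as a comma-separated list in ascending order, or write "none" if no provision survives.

4, 5

¶1 is struck. Nothing else in the Agreement is defined by reference to ¶1. ¶4 declares ¶1 and ¶2 mutually dependent; since one of them has fallen, all of them are of no effect. That brings down ¶2 as well. ¶3 in turn depends solely on a provision now struck and likewise falls. The remainder continues in force under ¶4. That leaves ¶4 and ¶5 in effect.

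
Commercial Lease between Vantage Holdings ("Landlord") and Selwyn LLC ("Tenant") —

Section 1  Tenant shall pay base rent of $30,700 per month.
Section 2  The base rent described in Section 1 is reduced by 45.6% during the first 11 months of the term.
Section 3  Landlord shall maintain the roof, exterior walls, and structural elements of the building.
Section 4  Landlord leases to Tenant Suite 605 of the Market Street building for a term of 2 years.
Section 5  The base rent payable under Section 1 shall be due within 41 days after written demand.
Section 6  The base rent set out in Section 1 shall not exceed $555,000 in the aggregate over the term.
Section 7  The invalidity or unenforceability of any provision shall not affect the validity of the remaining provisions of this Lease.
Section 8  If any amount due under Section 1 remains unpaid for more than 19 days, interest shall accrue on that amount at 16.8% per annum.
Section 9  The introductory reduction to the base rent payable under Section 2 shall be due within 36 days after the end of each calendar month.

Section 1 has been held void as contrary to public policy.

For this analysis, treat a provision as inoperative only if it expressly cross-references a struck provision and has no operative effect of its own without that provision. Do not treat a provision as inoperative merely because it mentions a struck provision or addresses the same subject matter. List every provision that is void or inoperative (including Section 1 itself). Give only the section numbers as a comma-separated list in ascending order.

Section 1 is struck. Section 2 operates only by reference to Section 1, so it falls with Section 1. Section 5 does nothing except set the payment deadline for the base rent by reference to Section 1; with Section 1 gone it has no independent effect and is inoperative. Section 6 does nothing except set the aggregate cap on the base rent by reference to Section 1; with Section 1 gone it has no independent effect and is inoperative. Section 8 operates only by reference to Section 1, so it falls with Section 1. Section 9 has no operative effect of its own apart from Section 2 and is therefore inoperative. Under the severability clause in Section 7, the remaining provisions continue in force. Section 3, Section 4, and Section 7 remain in effect.

1, 2, 5, 6, 8, 9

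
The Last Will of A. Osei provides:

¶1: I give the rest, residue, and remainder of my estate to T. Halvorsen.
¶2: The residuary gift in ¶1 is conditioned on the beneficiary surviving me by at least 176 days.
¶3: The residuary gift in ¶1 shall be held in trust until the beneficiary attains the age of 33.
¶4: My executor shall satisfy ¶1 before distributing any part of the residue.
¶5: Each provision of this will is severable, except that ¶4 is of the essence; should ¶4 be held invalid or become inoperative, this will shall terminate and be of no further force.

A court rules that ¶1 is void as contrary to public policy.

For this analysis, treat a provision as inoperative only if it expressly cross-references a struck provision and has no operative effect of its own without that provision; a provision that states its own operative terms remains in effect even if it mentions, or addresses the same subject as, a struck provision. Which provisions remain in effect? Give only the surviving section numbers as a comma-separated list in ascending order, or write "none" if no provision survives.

none

¶1 is struck. ¶2 has no operative effect of its own apart from ¶1 and is therefore inoperative. The only function of ¶3 is the trust for ¶1, so it cannot stand once ¶1 is removed. ¶4 merely fixes the priority direction for ¶1; with ¶1 gone it has nothing to operate on and falls away. ¶5 makes ¶4 an essential term, and ¶4 has been rendered inoperative by the cascade; under ¶5, the entire will is therefore void. No provision of the will survives.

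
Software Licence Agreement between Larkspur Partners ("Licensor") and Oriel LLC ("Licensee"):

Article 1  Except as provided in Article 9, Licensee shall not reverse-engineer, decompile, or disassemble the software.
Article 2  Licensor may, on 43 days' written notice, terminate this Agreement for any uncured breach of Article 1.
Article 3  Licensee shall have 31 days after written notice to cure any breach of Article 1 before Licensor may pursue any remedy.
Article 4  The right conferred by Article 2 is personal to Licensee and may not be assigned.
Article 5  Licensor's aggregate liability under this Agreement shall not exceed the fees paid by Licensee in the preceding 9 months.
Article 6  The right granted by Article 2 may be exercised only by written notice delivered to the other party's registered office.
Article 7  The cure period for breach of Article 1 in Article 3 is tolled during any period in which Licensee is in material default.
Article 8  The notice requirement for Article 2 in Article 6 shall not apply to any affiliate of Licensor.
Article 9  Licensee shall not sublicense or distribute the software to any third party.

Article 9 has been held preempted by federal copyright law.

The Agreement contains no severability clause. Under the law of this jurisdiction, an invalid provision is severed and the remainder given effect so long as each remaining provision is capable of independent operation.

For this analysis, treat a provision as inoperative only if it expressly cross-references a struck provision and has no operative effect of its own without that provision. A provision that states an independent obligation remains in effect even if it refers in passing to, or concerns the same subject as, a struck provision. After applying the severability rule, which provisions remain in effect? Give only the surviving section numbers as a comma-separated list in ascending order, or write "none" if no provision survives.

Article 9 is struck. Article 1 mentions Article 9 but its own obligation stands independently of Article 9, so Article 1 is not affected. Nothing else in the Agreement is defined by reference to Article 9. With no severability clause, the stated default rule severs what cannot stand and enforces each remaining provision that can operate on its own. The provisions still in force are Article 1, Article 2, Article 3, Article 4, Article 5, Article 6, Article 7, and Article 8.

1, 2, 3, 4, 5, 6, 7, 8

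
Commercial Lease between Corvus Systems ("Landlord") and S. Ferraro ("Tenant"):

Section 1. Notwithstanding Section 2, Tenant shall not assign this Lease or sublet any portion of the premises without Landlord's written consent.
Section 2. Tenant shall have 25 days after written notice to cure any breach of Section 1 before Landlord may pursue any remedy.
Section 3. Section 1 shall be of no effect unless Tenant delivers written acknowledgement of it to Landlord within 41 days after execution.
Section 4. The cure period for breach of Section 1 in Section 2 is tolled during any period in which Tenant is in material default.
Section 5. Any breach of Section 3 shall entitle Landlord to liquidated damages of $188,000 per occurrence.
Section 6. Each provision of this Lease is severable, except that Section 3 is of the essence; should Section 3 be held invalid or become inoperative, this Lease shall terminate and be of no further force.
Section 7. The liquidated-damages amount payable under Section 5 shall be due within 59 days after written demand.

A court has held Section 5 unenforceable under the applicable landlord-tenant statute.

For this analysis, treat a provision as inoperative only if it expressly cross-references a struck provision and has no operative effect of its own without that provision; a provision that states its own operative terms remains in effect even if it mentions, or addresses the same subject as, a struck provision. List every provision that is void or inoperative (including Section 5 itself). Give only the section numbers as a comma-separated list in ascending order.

5, 7

Section 5 is struck. Section 7 has no operative effect of its own apart from Section 5 and is therefore inoperative. Section 6 makes Section 3 an essential term, but Section 3 is unaffected, so the severability proviso in Section 6 preserves the remaining provisions. Section 1, Section 2, Section 3, Section 4, and Section 6 remain in effect.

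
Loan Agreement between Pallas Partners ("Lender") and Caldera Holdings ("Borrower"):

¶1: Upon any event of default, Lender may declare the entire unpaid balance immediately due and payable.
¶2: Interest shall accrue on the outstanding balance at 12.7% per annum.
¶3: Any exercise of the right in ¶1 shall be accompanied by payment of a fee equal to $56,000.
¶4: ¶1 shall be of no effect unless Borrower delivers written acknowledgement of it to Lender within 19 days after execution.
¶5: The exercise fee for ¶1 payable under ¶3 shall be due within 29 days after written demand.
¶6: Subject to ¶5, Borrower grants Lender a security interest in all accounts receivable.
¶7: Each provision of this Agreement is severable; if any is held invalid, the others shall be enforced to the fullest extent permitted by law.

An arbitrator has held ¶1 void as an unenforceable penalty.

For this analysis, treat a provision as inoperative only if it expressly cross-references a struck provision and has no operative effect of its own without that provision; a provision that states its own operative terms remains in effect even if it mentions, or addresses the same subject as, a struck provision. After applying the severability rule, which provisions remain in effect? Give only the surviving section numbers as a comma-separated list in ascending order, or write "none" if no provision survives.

2, 6, 7

¶1 is struck. The only function of ¶3 is the exercise fee for ¶1, so it cannot stand once ¶1 is removed. ¶4 merely fixes the acknowledgement condition for ¶1; with ¶1 gone it has nothing to operate on and falls away. The whole of ¶5 is the payment deadline for the exercise fee for ¶1, defined by reference to ¶3, so ¶5 cannot stand once ¶3 is removed. Although ¶6 refers to ¶5, its operative terms do not depend on ¶5, so it remains in effect. ¶7 is a severability clause and preserves every provision that can still be given independent effect. ¶2, ¶6, and ¶7 remain in effect.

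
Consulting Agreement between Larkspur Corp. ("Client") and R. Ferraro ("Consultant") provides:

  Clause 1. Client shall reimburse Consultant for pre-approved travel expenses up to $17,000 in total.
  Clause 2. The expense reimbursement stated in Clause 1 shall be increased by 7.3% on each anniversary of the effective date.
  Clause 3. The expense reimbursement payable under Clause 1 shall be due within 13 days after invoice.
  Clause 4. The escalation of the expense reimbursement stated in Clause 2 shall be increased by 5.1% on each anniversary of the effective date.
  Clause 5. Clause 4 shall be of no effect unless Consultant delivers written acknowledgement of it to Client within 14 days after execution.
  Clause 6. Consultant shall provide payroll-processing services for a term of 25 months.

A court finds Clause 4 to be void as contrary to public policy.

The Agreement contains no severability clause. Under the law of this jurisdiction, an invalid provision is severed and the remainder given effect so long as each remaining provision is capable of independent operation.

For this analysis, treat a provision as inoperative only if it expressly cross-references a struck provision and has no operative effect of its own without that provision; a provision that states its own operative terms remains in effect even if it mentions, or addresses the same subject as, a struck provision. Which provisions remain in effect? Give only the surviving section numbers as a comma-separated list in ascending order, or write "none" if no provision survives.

1, 2, 3, 6

Clause 4 is struck. Clause 5 merely fixes the acknowledgement condition for Clause 4; with Clause 4 gone it has nothing to operate on and falls away. Under the stated default rule, only provisions that cannot operate independently fall away; the rest are enforced. Clause 1, Clause 2, Clause 3, and Clause 6 remain in effect.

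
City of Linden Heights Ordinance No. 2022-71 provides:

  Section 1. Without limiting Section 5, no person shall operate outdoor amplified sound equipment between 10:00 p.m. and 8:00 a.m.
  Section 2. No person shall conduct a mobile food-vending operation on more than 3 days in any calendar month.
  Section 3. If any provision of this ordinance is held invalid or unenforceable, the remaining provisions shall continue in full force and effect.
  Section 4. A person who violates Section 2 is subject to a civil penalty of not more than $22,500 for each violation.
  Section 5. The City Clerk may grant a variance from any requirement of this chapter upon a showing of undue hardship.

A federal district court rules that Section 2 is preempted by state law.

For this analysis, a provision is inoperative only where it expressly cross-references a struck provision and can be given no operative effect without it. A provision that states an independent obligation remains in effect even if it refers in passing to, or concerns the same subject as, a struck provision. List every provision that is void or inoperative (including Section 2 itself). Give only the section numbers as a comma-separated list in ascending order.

Section 2 is struck. Section 4 operates only by reference to Section 2, so it falls with Section 2. Section 3 is a severability clause and preserves every provision that can still be given independent effect. That leaves Section 1, Section 3, and Section 5 in effect.

2, 4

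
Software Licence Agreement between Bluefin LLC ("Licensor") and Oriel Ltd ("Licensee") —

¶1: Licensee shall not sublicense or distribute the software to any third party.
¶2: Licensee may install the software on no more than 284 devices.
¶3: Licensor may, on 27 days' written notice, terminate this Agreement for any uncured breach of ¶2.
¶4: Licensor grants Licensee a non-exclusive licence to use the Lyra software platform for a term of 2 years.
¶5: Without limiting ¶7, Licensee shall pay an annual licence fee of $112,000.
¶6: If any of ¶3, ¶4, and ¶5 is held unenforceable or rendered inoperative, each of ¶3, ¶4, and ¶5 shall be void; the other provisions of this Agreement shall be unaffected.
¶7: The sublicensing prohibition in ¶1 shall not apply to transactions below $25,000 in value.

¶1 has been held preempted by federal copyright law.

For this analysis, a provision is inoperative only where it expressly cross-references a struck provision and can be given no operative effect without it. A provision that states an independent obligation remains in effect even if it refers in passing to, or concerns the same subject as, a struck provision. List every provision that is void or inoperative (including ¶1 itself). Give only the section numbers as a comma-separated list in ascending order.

¶1 is struck. The whole of ¶7 is the carve-out from the sublicensing prohibition, defined by reference to ¶1, so ¶7 cannot stand once ¶1 is removed. ¶5 mentions ¶7 but its own obligation stands independently of ¶7, so ¶5 is not affected. ¶6 ties ¶3, ¶4, and ¶5 together, but none of those is affected here; the remaining provisions continue in force under ¶6. The provisions still in force are ¶2, ¶3, ¶4, ¶5, and ¶6.

1, 7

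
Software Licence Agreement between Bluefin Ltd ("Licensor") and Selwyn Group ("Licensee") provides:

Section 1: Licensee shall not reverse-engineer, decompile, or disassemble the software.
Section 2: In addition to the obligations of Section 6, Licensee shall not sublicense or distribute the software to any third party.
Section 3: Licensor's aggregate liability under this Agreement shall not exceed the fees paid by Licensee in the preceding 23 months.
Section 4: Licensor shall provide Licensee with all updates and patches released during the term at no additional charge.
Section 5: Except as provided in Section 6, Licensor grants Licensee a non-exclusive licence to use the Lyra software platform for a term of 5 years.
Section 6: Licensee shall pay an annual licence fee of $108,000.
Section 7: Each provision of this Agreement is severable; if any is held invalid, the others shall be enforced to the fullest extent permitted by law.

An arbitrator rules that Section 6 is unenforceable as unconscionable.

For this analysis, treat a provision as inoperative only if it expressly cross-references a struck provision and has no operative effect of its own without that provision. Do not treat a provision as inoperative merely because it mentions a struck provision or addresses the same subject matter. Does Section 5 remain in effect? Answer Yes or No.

Yes

Section 6 is struck. Although Section 2 refers to Section 6, its operative terms do not depend on Section 6, so it remains in effect. Section 5 mentions Section 6 but its own obligation stands independently of Section 6, so Section 5 is not affected. No other provision's operative terms depend on Section 6. Section 7 is a severability clause and preserves every provision that can still be given independent effect. That leaves Section 1, Section 2, Section 3, Section 4, Section 5, and Section 7 in effect. Section 5 is among the surviving provisions, so the answer is yes.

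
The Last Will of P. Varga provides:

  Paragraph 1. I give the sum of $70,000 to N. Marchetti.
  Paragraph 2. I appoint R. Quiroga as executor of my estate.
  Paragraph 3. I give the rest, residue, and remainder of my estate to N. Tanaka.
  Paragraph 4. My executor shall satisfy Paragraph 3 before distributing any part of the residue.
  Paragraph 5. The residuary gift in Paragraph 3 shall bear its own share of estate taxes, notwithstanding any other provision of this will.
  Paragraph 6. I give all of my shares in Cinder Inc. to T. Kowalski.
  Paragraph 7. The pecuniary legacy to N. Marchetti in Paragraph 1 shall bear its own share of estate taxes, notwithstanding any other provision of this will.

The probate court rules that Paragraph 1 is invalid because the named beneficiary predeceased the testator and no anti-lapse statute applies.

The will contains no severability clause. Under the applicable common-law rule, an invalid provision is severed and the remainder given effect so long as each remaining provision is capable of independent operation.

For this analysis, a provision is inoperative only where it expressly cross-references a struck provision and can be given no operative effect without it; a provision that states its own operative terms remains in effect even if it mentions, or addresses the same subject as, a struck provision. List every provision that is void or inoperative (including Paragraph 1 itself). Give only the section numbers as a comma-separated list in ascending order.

1, 7

Paragraph 1 is struck. The only function of Paragraph 7 is the tax charge on Paragraph 1, so it cannot stand once Paragraph 1 is removed. With no severability clause, the stated default rule severs what cannot stand and enforces each remaining provision that can operate on its own. Paragraph 2, Paragraph 3, Paragraph 4, Paragraph 5, and Paragraph 6 remain in effect.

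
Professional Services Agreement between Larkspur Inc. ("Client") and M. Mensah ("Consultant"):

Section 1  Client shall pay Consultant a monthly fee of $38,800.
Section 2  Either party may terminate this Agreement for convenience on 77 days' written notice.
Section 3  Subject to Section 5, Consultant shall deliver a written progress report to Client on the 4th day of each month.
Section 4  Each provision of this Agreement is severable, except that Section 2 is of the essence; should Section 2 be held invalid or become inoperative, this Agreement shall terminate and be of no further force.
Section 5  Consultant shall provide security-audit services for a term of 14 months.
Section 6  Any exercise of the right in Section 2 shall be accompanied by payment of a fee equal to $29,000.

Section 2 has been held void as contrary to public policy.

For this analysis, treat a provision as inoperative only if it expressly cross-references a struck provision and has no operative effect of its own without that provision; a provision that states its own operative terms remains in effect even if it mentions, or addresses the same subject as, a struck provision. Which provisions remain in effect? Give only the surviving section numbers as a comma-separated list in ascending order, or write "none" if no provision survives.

none

Section 2 is struck. The only function of Section 6 is the exercise fee for Section 2, so it cannot stand once Section 2 is removed. Section 4 makes Section 2 an essential term, and Section 2 is the provision held invalid; under Section 4, the entire Agreement is therefore void. No provision of the Agreement survives.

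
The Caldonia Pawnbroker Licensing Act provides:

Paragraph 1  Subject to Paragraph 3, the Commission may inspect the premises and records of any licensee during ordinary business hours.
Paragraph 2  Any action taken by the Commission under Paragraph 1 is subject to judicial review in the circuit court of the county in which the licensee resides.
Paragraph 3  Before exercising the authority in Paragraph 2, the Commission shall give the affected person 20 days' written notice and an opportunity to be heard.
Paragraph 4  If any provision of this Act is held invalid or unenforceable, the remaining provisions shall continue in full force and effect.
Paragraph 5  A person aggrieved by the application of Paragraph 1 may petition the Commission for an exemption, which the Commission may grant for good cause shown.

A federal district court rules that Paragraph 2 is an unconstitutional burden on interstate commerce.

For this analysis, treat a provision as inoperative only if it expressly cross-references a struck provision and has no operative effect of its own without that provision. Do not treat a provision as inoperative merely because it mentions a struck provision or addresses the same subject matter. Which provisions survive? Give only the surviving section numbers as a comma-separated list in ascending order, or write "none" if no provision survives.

1, 4, 5

Paragraph 2 is struck. The only function of Paragraph 3 is the notice-and-hearing requirement for Paragraph 2, so it cannot stand once Paragraph 2 is removed. Paragraph 1 mentions Paragraph 3 but its own obligation stands independently of Paragraph 3, so Paragraph 1 is not affected. Under the severability clause in Paragraph 4, the remaining provisions continue in force. That leaves Paragraph 1, Paragraph 4, and Paragraph 5 in effect.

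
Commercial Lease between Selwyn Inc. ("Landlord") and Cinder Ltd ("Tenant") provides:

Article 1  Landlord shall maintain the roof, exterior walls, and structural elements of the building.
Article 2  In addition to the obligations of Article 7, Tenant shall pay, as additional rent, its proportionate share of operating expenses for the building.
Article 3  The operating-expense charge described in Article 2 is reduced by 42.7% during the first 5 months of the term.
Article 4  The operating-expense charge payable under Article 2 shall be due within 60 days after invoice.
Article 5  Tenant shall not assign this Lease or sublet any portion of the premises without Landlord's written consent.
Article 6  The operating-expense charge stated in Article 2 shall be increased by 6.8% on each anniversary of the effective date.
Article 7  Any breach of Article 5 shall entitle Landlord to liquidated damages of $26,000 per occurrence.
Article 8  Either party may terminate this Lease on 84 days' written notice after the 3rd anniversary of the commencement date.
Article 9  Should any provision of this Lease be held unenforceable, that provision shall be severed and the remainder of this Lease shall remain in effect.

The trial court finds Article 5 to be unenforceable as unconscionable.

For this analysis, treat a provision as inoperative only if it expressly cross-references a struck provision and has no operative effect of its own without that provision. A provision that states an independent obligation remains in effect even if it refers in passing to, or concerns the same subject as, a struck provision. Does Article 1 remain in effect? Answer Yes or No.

Yes

Article 5 is struck. The whole of Article 7 is the liquidated-damages amount, defined by reference to Article 5, so Article 7 cannot stand once Article 5 is removed. Article 2 mentions Article 7 but its own obligation stands independently of Article 7, so Article 2 is not affected. Under the severability clause in Article 9, the remaining provisions continue in force. That leaves Article 1, Article 2, Article 3, Article 4, Article 6, Article 8, and Article 9 in effect. Article 1 is among the surviving provisions, so the answer is yes.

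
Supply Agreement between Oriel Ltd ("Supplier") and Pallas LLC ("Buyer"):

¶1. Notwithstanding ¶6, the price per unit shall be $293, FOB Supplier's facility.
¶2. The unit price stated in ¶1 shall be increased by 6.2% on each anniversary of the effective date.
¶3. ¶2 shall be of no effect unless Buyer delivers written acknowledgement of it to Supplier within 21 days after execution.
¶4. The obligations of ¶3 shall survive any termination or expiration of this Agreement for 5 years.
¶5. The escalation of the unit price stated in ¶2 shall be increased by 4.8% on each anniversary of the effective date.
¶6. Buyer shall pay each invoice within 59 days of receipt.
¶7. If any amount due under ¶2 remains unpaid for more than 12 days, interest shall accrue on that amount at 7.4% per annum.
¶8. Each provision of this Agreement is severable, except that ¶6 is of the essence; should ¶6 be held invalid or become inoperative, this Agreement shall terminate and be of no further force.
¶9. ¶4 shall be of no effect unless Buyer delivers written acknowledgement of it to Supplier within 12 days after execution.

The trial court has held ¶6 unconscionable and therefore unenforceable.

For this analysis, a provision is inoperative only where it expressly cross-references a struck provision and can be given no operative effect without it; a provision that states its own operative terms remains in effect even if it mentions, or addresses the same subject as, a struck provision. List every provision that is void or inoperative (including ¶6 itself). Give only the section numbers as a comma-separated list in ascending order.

¶6 is struck. Nothing else in the Agreement is defined by reference to ¶6. ¶8 makes ¶6 an essential term, and ¶6 is the provision held invalid; under ¶8, the entire Agreement is therefore void. No provision of the Agreement survives.

1, 2, 3, 4, 5, 6, 7, 8, 9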